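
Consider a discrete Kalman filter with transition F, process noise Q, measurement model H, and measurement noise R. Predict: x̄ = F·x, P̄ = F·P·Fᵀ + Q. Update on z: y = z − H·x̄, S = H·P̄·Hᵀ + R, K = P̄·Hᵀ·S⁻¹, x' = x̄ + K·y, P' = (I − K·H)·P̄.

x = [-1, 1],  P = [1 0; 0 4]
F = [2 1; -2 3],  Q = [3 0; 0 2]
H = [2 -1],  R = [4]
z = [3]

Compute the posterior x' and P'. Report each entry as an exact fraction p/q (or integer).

x' = [41/29, 15/29]
P' = [221/29 414/29; 414/29 880/29]

x̄ = F·x = [-1, 5]
P̄ = F·P·Fᵀ + Q = [11 8; 8 42]
y = z − H·x̄ = [10]
S = H·P̄·Hᵀ + R = [58]
K = P̄·Hᵀ·S⁻¹ = [7/29; -13/29]
x' = x̄ + K·y = [41/29, 15/29]
P' = (I − K·H)·P̄ = [221/29 414/29; 414/29 880/29]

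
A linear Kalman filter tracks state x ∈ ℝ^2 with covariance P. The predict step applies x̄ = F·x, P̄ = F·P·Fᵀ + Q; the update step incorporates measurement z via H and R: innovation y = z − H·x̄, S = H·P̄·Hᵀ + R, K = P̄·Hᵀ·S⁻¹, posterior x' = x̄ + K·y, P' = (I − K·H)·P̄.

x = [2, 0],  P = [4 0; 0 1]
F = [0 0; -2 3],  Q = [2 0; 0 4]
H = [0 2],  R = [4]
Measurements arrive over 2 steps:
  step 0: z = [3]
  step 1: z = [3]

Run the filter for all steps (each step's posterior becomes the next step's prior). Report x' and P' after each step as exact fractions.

step 0: x̄ = F·x = [0, -4]
step 0: P̄ = F·P·Fᵀ + Q = [2 0; 0 29]
step 0: y = z − H·x̄ = [11]
step 0: S = H·P̄·Hᵀ + R = [120]
step 0: K = P̄·Hᵀ·S⁻¹ = [0; 29/60]
step 0: x' = x̄ + K·y = [0, 79/60]
step 0: P' = (I − K·H)·P̄ = [2 0; 0 29/30]
step 1: x̄ = F·x = [0, 79/20]
step 1: P̄ = F·P·Fᵀ + Q = [2 0; 0 207/10]
step 1: y = z − H·x̄ = [-49/10]
step 1: S = H·P̄·Hᵀ + R = [434/5]
step 1: K = P̄·Hᵀ·S⁻¹ = [0; 207/434]
step 1: x' = x̄ + K·y = [0, 50/31]
step 1: P' = (I − K·H)·P̄ = [2 0; 0 207/217]

step 0: x' = [0, 79/60], P' = [2 0; 0 29/30]
step 1: x' = [0, 50/31], P' = [2 0; 0 207/217]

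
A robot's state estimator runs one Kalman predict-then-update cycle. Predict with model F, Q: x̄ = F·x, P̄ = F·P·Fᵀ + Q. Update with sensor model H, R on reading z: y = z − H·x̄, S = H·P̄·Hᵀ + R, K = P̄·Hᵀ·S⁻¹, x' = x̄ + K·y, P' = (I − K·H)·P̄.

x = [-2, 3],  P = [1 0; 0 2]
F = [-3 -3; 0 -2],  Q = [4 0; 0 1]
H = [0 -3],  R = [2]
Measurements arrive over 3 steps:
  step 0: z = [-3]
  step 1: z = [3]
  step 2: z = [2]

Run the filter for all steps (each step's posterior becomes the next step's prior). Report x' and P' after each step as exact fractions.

step 0: x̄ = F·x = [-3, -6]
step 0: P̄ = F·P·Fᵀ + Q = [31 12; 12 9]
step 0: y = z − H·x̄ = [-21]
step 0: S = H·P̄·Hᵀ + R = [83]
step 0: K = P̄·Hᵀ·S⁻¹ = [-36/83; -27/83]
step 0: x' = x̄ + K·y = [507/83, 69/83]
step 0: P' = (I − K·H)·P̄ = [1277/83 24/83; 24/83 18/83]
step 1: x̄ = F·x = [-1728/83, -138/83]
step 1: P̄ = F·P·Fᵀ + Q = [12419/83 252/83; 252/83 155/83]
step 1: y = z − H·x̄ = [-165/83]
step 1: S = H·P̄·Hᵀ + R = [1561/83]
step 1: K = P̄·Hᵀ·S⁻¹ = [-108/223; -465/1561]
step 1: x' = x̄ + K·y = [-4428/223, -1671/1561]
step 1: P' = (I − K·H)·P̄ = [32383/223 72/223; 72/223 310/1561]
step 2: x̄ = F·x = [98001/1561, 3342/1561]
step 2: P̄ = F·P·Fᵀ + Q = [2058235/1561 4884/1561; 4884/1561 2801/1561]
step 2: y = z − H·x̄ = [13148/1561]
step 2: S = H·P̄·Hᵀ + R = [28331/1561]
step 2: K = P̄·Hᵀ·S⁻¹ = [-14652/28331; -8403/28331]
step 2: x' = x̄ + K·y = [1655235/28331, -10122/28331]
step 2: P' = (I − K·H)·P̄ = [37217921/28331 9768/28331; 9768/28331 5602/28331]

step 0: x' = [507/83, 69/83], P' = [1277/83 24/83; 24/83 18/83]
step 1: x' = [-4428/223, -1671/1561], P' = [32383/223 72/223; 72/223 310/1561]
step 2: x' = [1655235/28331, -10122/28331], P' = [37217921/28331 9768/28331; 9768/28331 5602/28331]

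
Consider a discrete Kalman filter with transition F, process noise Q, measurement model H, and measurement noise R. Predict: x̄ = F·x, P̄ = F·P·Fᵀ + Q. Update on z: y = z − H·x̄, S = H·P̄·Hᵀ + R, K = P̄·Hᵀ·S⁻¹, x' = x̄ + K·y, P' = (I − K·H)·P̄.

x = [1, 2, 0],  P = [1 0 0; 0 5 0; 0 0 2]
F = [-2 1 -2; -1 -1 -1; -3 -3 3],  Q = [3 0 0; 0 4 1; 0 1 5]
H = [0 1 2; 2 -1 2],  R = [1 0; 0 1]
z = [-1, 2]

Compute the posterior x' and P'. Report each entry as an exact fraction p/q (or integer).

x' = [-433/4045, -31423/20225, 5648/20225]
P' = [6250/809 29823/4045 -15573/4045; 29823/4045 151848/20225 -74273/20225; -15573/4045 -74273/20225 41323/20225]

x̄ = F·x = [0, -3, -9]
P̄ = F·P·Fᵀ + Q = [20 1 -21; 1 12 13; -21 13 77]
y = z − H·x̄ = [20, 17]
S = H·P̄·Hᵀ + R = [373 214; 214 177]
K = P̄·Hᵀ·S⁻¹ = [-1323/4045 1531/4045; 3302/20225 -2164/20225; 8373/20225 1189/20225]
x' = x̄ + K·y = [-433/4045, -31423/20225, 5648/20225]
P' = (I − K·H)·P̄ = [6250/809 29823/4045 -15573/4045; 29823/4045 151848/20225 -74273/20225; -15573/4045 -74273/20225 41323/20225]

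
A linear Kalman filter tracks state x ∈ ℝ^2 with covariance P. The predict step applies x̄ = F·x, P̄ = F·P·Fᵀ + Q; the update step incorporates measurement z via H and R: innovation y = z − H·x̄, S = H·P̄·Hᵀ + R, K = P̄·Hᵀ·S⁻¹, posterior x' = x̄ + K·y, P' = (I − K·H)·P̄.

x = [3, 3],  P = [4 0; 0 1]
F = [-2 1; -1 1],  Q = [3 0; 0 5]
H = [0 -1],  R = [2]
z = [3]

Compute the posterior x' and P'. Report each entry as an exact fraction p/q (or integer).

x' = [-21/4, -5/2]
P' = [53/4 3/2; 3/2 5/3]

x̄ = F·x = [-3, 0]
P̄ = F·P·Fᵀ + Q = [20 9; 9 10]
y = z − H·x̄ = [3]
S = H·P̄·Hᵀ + R = [12]
K = P̄·Hᵀ·S⁻¹ = [-3/4; -5/6]
x' = x̄ + K·y = [-21/4, -5/2]
P' = (I − K·H)·P̄ = [53/4 3/2; 3/2 5/3]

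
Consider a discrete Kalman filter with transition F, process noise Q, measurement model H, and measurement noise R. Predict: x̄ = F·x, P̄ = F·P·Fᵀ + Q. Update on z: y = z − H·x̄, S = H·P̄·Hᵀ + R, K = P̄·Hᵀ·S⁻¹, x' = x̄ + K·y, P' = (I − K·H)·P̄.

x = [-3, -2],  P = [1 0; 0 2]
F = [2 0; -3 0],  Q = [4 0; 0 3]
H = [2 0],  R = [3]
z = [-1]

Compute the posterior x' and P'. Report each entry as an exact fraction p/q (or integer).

x' = [-34/35, 183/35]
P' = [24/35 -18/35; -18/35 276/35]

x̄ = F·x = [-6, 9]
P̄ = F·P·Fᵀ + Q = [8 -6; -6 12]
y = z − H·x̄ = [11]
S = H·P̄·Hᵀ + R = [35]
K = P̄·Hᵀ·S⁻¹ = [16/35; -12/35]
x' = x̄ + K·y = [-34/35, 183/35]
P' = (I − K·H)·P̄ = [24/35 -18/35; -18/35 276/35]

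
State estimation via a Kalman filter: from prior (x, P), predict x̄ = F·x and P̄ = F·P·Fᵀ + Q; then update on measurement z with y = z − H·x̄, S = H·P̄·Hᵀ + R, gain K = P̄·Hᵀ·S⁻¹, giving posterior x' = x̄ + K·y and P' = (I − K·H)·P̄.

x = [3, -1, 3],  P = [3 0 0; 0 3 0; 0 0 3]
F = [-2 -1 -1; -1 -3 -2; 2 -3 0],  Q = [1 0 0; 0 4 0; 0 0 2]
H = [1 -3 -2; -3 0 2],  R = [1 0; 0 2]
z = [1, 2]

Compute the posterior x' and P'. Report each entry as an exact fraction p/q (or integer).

x̄ = F·x = [-8, -6, 9]
P̄ = F·P·Fᵀ + Q = [19 21 -3; 21 46 21; -3 21 41]
y = z − H·x̄ = [9, -40]
S = H·P̄·Hᵀ + R = [736 -182; -182 373]
K = P̄·Hᵀ·S⁻¹ = [-6410/60351 -13321/60351; -21043/80468 -7399/40234; -19321/120702 10010/60351]
x' = x̄ + K·y = [-7658/60351, -80275/80468, 111629/120702]
P' = (I − K·H)·P̄ = [63866/60351 -10520/20117 82478/60351; -10520/20117 44933/80468 -38959/40234; 82478/60351 -38959/40234 133727/60351]

x' = [-7658/60351, -80275/80468, 111629/120702]
P' = [63866/60351 -10520/20117 82478/60351; -10520/20117 44933/80468 -38959/40234; 82478/60351 -38959/40234 133727/60351]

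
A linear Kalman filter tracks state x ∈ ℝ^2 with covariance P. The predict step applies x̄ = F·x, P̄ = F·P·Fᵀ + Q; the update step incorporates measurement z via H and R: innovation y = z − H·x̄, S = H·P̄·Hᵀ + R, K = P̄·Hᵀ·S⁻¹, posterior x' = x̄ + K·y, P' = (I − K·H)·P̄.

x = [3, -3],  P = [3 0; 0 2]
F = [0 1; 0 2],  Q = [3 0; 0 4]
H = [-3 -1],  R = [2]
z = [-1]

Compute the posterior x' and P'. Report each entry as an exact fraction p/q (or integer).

x̄ = F·x = [-3, -6]
P̄ = F·P·Fᵀ + Q = [5 4; 4 12]
y = z − H·x̄ = [-16]
S = H·P̄·Hᵀ + R = [83]
K = P̄·Hᵀ·S⁻¹ = [-19/83; -24/83]
x' = x̄ + K·y = [55/83, -114/83]
P' = (I − K·H)·P̄ = [54/83 -124/83; -124/83 420/83]

x' = [55/83, -114/83]
P' = [54/83 -124/83; -124/83 420/83]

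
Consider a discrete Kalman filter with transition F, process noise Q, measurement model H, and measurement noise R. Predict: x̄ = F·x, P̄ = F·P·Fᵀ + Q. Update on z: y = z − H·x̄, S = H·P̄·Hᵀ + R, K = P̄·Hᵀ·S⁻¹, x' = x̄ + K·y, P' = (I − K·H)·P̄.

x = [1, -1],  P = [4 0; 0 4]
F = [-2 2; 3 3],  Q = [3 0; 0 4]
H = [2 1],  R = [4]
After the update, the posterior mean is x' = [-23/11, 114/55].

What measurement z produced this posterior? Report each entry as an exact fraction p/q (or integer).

x̄ = F·x = [-4, 0]
P̄ = F·P·Fᵀ + Q = [35 0; 0 76]
S = H·P̄·Hᵀ + R = [220]
K = P̄·Hᵀ·S⁻¹ = [7/22; 19/55]
x' − x̄ = [21/11, 114/55] = K·y
y = (KᵀK)⁻¹·Kᵀ·(x' − x̄) = [6]
z = y + H·x̄ = [6] + [-8] = [-2]

z = [-2]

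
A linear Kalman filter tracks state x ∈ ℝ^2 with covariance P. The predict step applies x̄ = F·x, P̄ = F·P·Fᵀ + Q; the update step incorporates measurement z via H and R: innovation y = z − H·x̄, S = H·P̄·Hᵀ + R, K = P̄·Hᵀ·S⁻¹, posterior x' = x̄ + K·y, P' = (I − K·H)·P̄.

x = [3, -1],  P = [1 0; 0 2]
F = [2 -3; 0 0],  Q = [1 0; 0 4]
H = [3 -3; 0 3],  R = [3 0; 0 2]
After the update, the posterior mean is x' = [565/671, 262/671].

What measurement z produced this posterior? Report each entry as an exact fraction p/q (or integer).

x̄ = F·x = [9, 0]
P̄ = F·P·Fᵀ + Q = [23 0; 0 4]
S = H·P̄·Hᵀ + R = [246 -36; -36 38]
K = P̄·Hᵀ·S⁻¹ = [437/1342 207/671; -2/671 210/671]
x' − x̄ = [-5474/671, 262/671] = K·y
y = (KᵀK)⁻¹·Kᵀ·(x' − x̄) = [-26, 1]
z = y + H·x̄ = [-26, 1] + [27, 0] = [1, 1]

z = [1, 1]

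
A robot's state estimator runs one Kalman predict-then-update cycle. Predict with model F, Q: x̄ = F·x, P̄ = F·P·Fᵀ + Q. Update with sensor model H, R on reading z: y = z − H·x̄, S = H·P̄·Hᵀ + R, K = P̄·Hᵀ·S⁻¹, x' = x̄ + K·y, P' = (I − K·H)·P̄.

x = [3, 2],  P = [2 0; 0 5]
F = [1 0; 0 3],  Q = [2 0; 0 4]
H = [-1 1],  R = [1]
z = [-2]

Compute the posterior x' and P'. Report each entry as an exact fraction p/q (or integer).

x' = [91/27, 79/54]
P' = [100/27 98/27; 98/27 245/54]

x̄ = F·x = [3, 6]
P̄ = F·P·Fᵀ + Q = [4 0; 0 49]
y = z − H·x̄ = [-5]
S = H·P̄·Hᵀ + R = [54]
K = P̄·Hᵀ·S⁻¹ = [-2/27; 49/54]
x' = x̄ + K·y = [91/27, 79/54]
P' = (I − K·H)·P̄ = [100/27 98/27; 98/27 245/54]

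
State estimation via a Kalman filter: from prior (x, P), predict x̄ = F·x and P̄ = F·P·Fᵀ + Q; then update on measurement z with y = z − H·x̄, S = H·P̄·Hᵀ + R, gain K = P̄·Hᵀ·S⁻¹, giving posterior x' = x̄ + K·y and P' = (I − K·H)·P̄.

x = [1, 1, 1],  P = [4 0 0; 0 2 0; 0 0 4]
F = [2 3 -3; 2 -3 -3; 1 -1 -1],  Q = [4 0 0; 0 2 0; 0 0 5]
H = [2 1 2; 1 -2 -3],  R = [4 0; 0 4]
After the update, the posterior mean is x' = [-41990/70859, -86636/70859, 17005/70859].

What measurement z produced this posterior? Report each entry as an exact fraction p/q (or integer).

x̄ = F·x = [2, -4, -1]
P̄ = F·P·Fᵀ + Q = [74 34 14; 34 72 26; 14 26 15]
S = H·P̄·Hᵀ + R = [784 -426; -426 593]
K = P̄·Hᵀ·S⁻¹ = [54597/141718 15309/70859; 8442/70859 -16400/70859; 7227/141718 -7322/70859]
x' − x̄ = [-183708/70859, 196800/70859, 87864/70859] = K·y
y = (KᵀK)⁻¹·Kᵀ·(x' − x̄) = [0, -12]
z = y + H·x̄ = [0, -12] + [-2, 13] = [-2, 1]

z = [-2, 1]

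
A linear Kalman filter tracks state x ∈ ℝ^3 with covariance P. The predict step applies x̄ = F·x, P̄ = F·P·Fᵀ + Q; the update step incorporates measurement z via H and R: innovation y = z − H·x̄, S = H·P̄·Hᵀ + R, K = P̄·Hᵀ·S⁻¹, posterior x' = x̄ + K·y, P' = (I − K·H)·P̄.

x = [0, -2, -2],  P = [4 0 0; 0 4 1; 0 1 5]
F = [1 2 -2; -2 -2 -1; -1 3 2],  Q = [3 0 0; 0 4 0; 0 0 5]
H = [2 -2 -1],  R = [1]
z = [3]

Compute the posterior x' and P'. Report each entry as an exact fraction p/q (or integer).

x̄ = F·x = [0, 6, -10]
P̄ = F·P·Fᵀ + Q = [35 -12 -2; -12 45 -33; -2 -33 77]
y = z − H·x̄ = [5]
S = H·P̄·Hᵀ + R = [370]
K = P̄·Hᵀ·S⁻¹ = [48/185; -81/370; -3/74]
x' = x̄ + K·y = [48/37, 363/74, -755/74]
P' = (I − K·H)·P̄ = [1867/185 1668/185 70/37; 1668/185 10089/370 -2685/74; 70/37 -2685/74 5653/74]

x' = [48/37, 363/74, -755/74]
P' = [1867/185 1668/185 70/37; 1668/185 10089/370 -2685/74; 70/37 -2685/74 5653/74]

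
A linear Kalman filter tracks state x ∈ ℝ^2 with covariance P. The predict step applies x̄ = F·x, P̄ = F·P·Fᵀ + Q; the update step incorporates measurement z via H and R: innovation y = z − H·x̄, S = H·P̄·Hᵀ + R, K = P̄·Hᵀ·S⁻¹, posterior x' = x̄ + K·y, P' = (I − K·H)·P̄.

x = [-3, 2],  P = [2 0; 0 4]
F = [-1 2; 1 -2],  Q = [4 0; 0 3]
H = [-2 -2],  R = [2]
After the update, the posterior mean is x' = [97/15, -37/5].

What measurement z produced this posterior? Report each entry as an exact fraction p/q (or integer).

x̄ = F·x = [7, -7]
P̄ = F·P·Fᵀ + Q = [22 -18; -18 21]
S = H·P̄·Hᵀ + R = [30]
K = P̄·Hᵀ·S⁻¹ = [-4/15; -1/5]
x' − x̄ = [-8/15, -2/5] = K·y
y = (KᵀK)⁻¹·Kᵀ·(x' − x̄) = [2]
z = y + H·x̄ = [2] + [0] = [2]

z = [2]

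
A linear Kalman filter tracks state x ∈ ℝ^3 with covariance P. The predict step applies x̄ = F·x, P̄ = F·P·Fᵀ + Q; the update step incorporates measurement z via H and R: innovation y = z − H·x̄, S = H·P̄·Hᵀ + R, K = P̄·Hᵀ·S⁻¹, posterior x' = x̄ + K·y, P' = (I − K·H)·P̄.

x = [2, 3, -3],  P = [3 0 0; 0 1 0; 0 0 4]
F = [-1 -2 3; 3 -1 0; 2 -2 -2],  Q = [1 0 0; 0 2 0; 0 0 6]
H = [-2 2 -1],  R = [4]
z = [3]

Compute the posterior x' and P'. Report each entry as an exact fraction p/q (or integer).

x̄ = F·x = [-17, 3, 4]
P̄ = F·P·Fᵀ + Q = [44 -7 -26; -7 30 20; -26 20 38]
y = z − H·x̄ = [-33]
S = H·P̄·Hᵀ + R = [210]
K = P̄·Hᵀ·S⁻¹ = [-38/105; 9/35; 9/35]
x' = x̄ + K·y = [-177/35, -192/35, -157/35]
P' = (I − K·H)·P̄ = [1732/105 439/35 -226/35; 439/35 564/35 214/35; -226/35 214/35 844/35]

x' = [-177/35, -192/35, -157/35]
P' = [1732/105 439/35 -226/35; 439/35 564/35 214/35; -226/35 214/35 844/35]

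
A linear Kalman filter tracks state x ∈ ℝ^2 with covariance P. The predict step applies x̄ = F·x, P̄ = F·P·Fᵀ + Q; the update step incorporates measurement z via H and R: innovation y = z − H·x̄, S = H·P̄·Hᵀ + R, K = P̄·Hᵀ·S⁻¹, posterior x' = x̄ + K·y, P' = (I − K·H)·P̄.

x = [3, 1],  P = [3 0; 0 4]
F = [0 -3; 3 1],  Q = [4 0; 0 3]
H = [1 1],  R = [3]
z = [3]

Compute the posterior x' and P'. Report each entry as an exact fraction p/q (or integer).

x̄ = F·x = [-3, 10]
P̄ = F·P·Fᵀ + Q = [40 -12; -12 34]
y = z − H·x̄ = [-4]
S = H·P̄·Hᵀ + R = [53]
K = P̄·Hᵀ·S⁻¹ = [28/53; 22/53]
x' = x̄ + K·y = [-271/53, 442/53]
P' = (I − K·H)·P̄ = [1336/53 -1252/53; -1252/53 1318/53]

x' = [-271/53, 442/53]
P' = [1336/53 -1252/53; -1252/53 1318/53]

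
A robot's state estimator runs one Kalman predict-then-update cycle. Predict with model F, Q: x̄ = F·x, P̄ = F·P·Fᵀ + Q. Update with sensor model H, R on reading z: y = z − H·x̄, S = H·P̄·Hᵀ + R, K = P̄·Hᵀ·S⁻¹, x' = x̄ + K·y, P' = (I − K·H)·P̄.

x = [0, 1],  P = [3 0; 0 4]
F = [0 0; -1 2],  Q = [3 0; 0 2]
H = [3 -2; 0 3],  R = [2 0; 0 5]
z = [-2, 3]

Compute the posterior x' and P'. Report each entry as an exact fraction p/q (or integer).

x' = [45/3023, 6191/6046]
P' = [1212/3023 945/3023; 945/3023 3045/6046]

x̄ = F·x = [0, 2]
P̄ = F·P·Fᵀ + Q = [3 0; 0 21]
y = z − H·x̄ = [2, -3]
S = H·P̄·Hᵀ + R = [113 -126; -126 194]
K = P̄·Hᵀ·S⁻¹ = [873/3023 567/3023; -105/3023 1827/6046]
x' = x̄ + K·y = [45/3023, 6191/6046]
P' = (I − K·H)·P̄ = [1212/3023 945/3023; 945/3023 3045/6046]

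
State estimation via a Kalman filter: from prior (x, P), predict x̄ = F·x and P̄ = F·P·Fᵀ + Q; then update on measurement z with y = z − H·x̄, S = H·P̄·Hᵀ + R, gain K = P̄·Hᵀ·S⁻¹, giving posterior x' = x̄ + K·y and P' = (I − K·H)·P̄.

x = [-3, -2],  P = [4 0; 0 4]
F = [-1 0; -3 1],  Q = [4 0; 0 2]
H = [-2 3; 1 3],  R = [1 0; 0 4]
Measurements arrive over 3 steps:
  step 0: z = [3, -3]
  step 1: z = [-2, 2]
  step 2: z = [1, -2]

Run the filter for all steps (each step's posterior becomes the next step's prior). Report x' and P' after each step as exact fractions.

step 0: x' = [-14337/8539, -1562/8539], P' = [4336/8539 2040/8539; 2040/8539 1716/8539]
step 1: x' = [12902691/8889841, 3169861/8889841], P' = [4382764/8889841 2031300/8889841; 2031300/8889841 1717784/8889841]
step 2: x' = [-10170960439/9120548629, -4100608103/9120548629], P' = [4493628976/9120548629 2081981520/9120548629; 2081981520/9120548629 1760923756/9120548629]

step 0: x̄ = F·x = [3, 7]
step 0: P̄ = F·P·Fᵀ + Q = [8 12; 12 42]
step 0: y = z − H·x̄ = [-12, -27]
step 0: S = H·P̄·Hᵀ + R = [267 326; 326 462]
step 0: K = P̄·Hᵀ·S⁻¹ = [-2552/8539 2614/8539; 1068/8539 1797/8539]
step 0: x' = x̄ + K·y = [-14337/8539, -1562/8539]
step 0: P' = (I − K·H)·P̄ = [4336/8539 2040/8539; 2040/8539 1716/8539]
step 1: x̄ = F·x = [14337/8539, 41449/8539]
step 1: P̄ = F·P·Fᵀ + Q = [38492/8539 10968/8539; 10968/8539 45578/8539]
step 1: y = z − H·x̄ = [-112751/8539, -121606/8539]
step 1: S = H·P̄·Hᵀ + R = [441093/8539 300314/8539; 300314/8539 548658/8539]
step 1: K = P̄·Hᵀ·S⁻¹ = [-2671628/8889841 2619166/8889841; 1090752/8889841 1796163/8889841]
step 1: x' = x̄ + K·y = [12902691/8889841, 3169861/8889841]
step 1: P' = (I − K·H)·P̄ = [4382764/8889841 2031300/8889841; 2031300/8889841 1717784/8889841]
step 2: x̄ = F·x = [-12902691/8889841, -35538212/8889841]
step 2: P̄ = F·P·Fᵀ + Q = [39942128/8889841 11116992/8889841; 11116992/8889841 46754542/8889841]
step 2: y = z − H·x̄ = [89699095/8889841, 101737645/8889841]
step 2: S = H·P̄·Hᵀ + R = [456045327/8889841 307555646/8889841; 307555646/8889841 562994322/8889841]
step 2: K = P̄·Hᵀ·S⁻¹ = [-2741313392/9120548629 2684893384/9120548629; 1118808228/9120548629 1841188197/9120548629]
step 2: x' = x̄ + K·y = [-10170960439/9120548629, -4100608103/9120548629]
step 2: P' = (I − K·H)·P̄ = [4493628976/9120548629 2081981520/9120548629; 2081981520/9120548629 1760923756/9120548629]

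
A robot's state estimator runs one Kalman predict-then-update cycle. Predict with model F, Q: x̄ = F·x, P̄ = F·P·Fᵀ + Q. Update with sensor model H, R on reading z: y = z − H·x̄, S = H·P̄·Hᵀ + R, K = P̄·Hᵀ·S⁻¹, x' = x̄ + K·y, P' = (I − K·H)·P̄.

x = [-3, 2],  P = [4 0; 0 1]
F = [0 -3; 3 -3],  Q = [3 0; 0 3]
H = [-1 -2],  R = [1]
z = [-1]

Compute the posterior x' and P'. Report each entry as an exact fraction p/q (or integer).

x̄ = F·x = [-6, -15]
P̄ = F·P·Fᵀ + Q = [12 9; 9 48]
y = z − H·x̄ = [-37]
S = H·P̄·Hᵀ + R = [241]
K = P̄·Hᵀ·S⁻¹ = [-30/241; -105/241]
x' = x̄ + K·y = [-336/241, 270/241]
P' = (I − K·H)·P̄ = [1992/241 -981/241; -981/241 543/241]

x' = [-336/241, 270/241]
P' = [1992/241 -981/241; -981/241 543/241]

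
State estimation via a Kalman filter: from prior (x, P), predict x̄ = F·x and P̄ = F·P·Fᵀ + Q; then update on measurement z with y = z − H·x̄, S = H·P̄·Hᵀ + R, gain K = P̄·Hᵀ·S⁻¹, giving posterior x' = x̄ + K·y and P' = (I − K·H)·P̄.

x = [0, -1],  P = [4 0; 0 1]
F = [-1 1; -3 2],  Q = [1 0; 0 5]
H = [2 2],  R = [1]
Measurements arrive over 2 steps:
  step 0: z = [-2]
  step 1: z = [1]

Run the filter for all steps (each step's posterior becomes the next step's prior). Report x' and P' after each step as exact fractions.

step 0: x̄ = F·x = [-1, -2]
step 0: P̄ = F·P·Fᵀ + Q = [6 14; 14 45]
step 0: y = z − H·x̄ = [4]
step 0: S = H·P̄·Hᵀ + R = [317]
step 0: K = P̄·Hᵀ·S⁻¹ = [40/317; 118/317]
step 0: x' = x̄ + K·y = [-157/317, -162/317]
step 0: P' = (I − K·H)·P̄ = [302/317 -282/317; -282/317 341/317]
step 1: x̄ = F·x = [-5/317, 147/317]
step 1: P̄ = F·P·Fᵀ + Q = [1524/317 2998/317; 2998/317 9051/317]
step 1: y = z − H·x̄ = [33/317]
step 1: S = H·P̄·Hᵀ + R = [66601/317]
step 1: K = P̄·Hᵀ·S⁻¹ = [9044/66601; 24098/66601]
step 1: x' = x̄ + K·y = [-109/66601, 33393/66601]
step 1: P' = (I − K·H)·P̄ = [62164/66601 -57642/66601; -57642/66601 69691/66601]

step 0: x' = [-157/317, -162/317], P' = [302/317 -282/317; -282/317 341/317]
step 1: x' = [-109/66601, 33393/66601], P' = [62164/66601 -57642/66601; -57642/66601 69691/66601]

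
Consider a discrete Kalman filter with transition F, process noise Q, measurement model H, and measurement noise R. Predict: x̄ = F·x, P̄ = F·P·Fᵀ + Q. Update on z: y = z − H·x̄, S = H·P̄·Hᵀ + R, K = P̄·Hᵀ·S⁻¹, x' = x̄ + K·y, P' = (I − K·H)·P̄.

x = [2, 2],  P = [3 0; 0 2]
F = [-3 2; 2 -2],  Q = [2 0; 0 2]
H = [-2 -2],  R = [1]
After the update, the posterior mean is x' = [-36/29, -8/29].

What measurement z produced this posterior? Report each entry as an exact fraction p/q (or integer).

x̄ = F·x = [-2, 0]
P̄ = F·P·Fᵀ + Q = [37 -26; -26 22]
S = H·P̄·Hᵀ + R = [29]
K = P̄·Hᵀ·S⁻¹ = [-22/29; 8/29]
x' − x̄ = [22/29, -8/29] = K·y
y = (KᵀK)⁻¹·Kᵀ·(x' − x̄) = [-1]
z = y + H·x̄ = [-1] + [4] = [3]

z = [3]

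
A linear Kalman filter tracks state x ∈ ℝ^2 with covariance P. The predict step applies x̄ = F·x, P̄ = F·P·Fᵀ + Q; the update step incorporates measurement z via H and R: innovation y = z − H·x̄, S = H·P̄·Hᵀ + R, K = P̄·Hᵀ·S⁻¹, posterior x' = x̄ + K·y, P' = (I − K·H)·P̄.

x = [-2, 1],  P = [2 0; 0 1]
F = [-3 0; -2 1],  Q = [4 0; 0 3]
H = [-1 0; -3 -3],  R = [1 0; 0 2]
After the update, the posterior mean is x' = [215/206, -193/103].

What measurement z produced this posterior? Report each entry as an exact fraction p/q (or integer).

z = [-2, 3]

x̄ = F·x = [6, 5]
P̄ = F·P·Fᵀ + Q = [22 12; 12 12]
S = H·P̄·Hᵀ + R = [23 102; 102 524]
K = P̄·Hᵀ·S⁻¹ = [-281/412 -51/824; 66/103 -27/103]
x' − x̄ = [-1021/206, -708/103] = K·y
y = (KᵀK)⁻¹·Kᵀ·(x' − x̄) = [4, 36]
z = y + H·x̄ = [4, 36] + [-6, -33] = [-2, 3]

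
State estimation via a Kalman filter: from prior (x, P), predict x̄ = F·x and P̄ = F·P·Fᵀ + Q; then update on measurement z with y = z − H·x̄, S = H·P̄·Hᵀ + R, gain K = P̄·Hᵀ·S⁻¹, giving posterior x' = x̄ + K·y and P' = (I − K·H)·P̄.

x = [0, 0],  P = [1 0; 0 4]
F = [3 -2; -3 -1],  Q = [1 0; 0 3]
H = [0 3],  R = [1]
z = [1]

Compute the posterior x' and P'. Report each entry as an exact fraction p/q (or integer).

x̄ = F·x = [0, 0]
P̄ = F·P·Fᵀ + Q = [26 -1; -1 16]
y = z − H·x̄ = [1]
S = H·P̄·Hᵀ + R = [145]
K = P̄·Hᵀ·S⁻¹ = [-3/145; 48/145]
x' = x̄ + K·y = [-3/145, 48/145]
P' = (I − K·H)·P̄ = [3761/145 -1/145; -1/145 16/145]

x' = [-3/145, 48/145]
P' = [3761/145 -1/145; -1/145 16/145]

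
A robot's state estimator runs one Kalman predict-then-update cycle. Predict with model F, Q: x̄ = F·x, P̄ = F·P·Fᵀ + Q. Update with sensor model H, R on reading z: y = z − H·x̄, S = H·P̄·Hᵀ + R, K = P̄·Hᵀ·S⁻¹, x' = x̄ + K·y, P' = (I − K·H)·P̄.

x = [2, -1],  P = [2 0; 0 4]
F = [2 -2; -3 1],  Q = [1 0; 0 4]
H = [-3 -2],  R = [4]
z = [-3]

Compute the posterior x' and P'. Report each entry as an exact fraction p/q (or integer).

x̄ = F·x = [6, -7]
P̄ = F·P·Fᵀ + Q = [25 -20; -20 26]
y = z − H·x̄ = [1]
S = H·P̄·Hᵀ + R = [93]
K = P̄·Hᵀ·S⁻¹ = [-35/93; 8/93]
x' = x̄ + K·y = [523/93, -643/93]
P' = (I − K·H)·P̄ = [1100/93 -1580/93; -1580/93 2354/93]

x' = [523/93, -643/93]
P' = [1100/93 -1580/93; -1580/93 2354/93]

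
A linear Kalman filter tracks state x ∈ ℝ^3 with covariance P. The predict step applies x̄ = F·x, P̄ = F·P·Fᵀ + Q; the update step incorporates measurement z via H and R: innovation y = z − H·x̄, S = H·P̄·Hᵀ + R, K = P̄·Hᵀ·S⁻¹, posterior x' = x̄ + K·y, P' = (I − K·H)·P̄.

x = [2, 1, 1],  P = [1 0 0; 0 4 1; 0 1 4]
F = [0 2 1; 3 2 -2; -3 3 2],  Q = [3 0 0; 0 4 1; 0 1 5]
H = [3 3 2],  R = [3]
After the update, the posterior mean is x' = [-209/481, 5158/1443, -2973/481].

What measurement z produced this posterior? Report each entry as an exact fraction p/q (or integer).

x̄ = F·x = [3, 6, -1]
P̄ = F·P·Fᵀ + Q = [27 6 39; 6 37 -2; 39 -2 78]
S = H·P̄·Hᵀ + R = [1443]
K = P̄·Hᵀ·S⁻¹ = [59/481; 125/1443; 89/481]
x' − x̄ = [-1652/481, -3500/1443, -2492/481] = K·y
y = (KᵀK)⁻¹·Kᵀ·(x' − x̄) = [-28]
z = y + H·x̄ = [-28] + [25] = [-3]

z = [-3]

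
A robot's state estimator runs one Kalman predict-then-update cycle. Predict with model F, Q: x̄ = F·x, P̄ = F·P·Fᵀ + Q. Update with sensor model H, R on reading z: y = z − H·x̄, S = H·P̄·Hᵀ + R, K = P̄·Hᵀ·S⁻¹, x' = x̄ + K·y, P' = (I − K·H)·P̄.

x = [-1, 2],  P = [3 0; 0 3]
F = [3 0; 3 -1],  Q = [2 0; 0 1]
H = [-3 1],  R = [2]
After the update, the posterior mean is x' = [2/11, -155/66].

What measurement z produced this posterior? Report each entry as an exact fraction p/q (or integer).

x̄ = F·x = [-3, -5]
P̄ = F·P·Fᵀ + Q = [29 27; 27 31]
S = H·P̄·Hᵀ + R = [132]
K = P̄·Hᵀ·S⁻¹ = [-5/11; -25/66]
x' − x̄ = [35/11, 175/66] = K·y
y = (KᵀK)⁻¹·Kᵀ·(x' − x̄) = [-7]
z = y + H·x̄ = [-7] + [4] = [-3]

z = [-3]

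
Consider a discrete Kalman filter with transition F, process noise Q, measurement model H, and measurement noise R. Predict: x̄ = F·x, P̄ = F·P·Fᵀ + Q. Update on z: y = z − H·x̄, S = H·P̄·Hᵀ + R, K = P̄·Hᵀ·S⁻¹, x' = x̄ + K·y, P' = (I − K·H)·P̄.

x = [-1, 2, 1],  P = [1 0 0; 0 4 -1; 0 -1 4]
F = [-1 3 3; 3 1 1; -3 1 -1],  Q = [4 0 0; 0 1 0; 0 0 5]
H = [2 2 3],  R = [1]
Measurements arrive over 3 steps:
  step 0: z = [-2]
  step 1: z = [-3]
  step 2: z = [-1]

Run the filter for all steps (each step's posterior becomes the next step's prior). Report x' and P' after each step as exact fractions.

step 0: x' = [312/565, -238/113, 44/113], P' = [8686/565 596/113 -1545/113; 596/113 1563/113 -1437/113; -1545/113 -1437/113 1992/113]
step 1: x' = [-157919/717155, -2186813/717155, 842048/717155], P' = [26781342/717155 -34408676/717155 5147351/717155; -34408676/717155 49654673/717155 -10198053/717155; 5147351/717155 -10198053/717155 3427818/717155]
step 2: x' = [4694402771/9216577643, -46693246605/9216577643, 24920924024/9216577643], P' = [80854755006/9216577643 -69479227828/9216577643 -6873072305/9216577643; -69479227828/9216577643 110610757625/9216577643 -27725047729/9216577643; -6873072305/9216577643 -27725047729/9216577643 23818341444/9216577643]

step 0: x̄ = F·x = [10, 0, 4]
step 0: P̄ = F·P·Fᵀ + Q = [59 15 3; 15 16 -9; 3 -9 24]
step 0: y = z − H·x̄ = [-34]
step 0: S = H·P̄·Hᵀ + R = [565]
step 0: K = P̄·Hᵀ·S⁻¹ = [157/565; 7/113; 12/113]
step 0: x' = x̄ + K·y = [312/565, -238/113, 44/113]
step 0: P' = (I − K·H)·P̄ = [8686/565 596/113 -1545/113; 596/113 1563/113 -1437/113; -1545/113 -1437/113 1992/113]
step 1: x̄ = F·x = [-3222/565, -34/565, -2346/565]
step 1: P̄ = F·P·Fᵀ + Q = [70061/565 -53803/565 51623/565; -53803/565 53674/565 -33969/565; 51623/565 -33969/565 48914/565]
step 1: y = z − H·x̄ = [2371/113]
step 1: S = H·P̄·Hᵀ + R = [143431/113]
step 1: K = P̄·Hᵀ·S⁻¹ = [37477/143431; -20433/143431; 36410/143431]
step 1: x' = x̄ + K·y = [-157919/717155, -2186813/717155, 842048/717155]
step 1: P' = (I − K·H)·P̄ = [26781342/717155 -34408676/717155 5147351/717155; -34408676/717155 49654673/717155 -10198053/717155; 5147351/717155 -10198053/717155 3427818/717155]
step 2: x̄ = F·x = [-3876376/717155, -1818522/717155, -2555104/717155]
step 2: P̄ = F·P·Fᵀ + Q = [499395377/717155 -216375471/717155 521932543/717155; -216375471/717155 98867668/717155 -225689329/717155; 521932543/717155 -225689329/717155 555432612/717155]
step 2: y = z − H·x̄ = [18337953/717155]
step 2: S = H·P̄·Hᵀ + R = [9216577643/717155]
step 2: K = P̄·Hᵀ·S⁻¹ = [2131837441/9216577643; -912083593/9216577643; 2258784264/9216577643]
step 2: x' = x̄ + K·y = [4694402771/9216577643, -46693246605/9216577643, 24920924024/9216577643]
step 2: P' = (I − K·H)·P̄ = [80854755006/9216577643 -69479227828/9216577643 -6873072305/9216577643; -69479227828/9216577643 110610757625/9216577643 -27725047729/9216577643; -6873072305/9216577643 -27725047729/9216577643 23818341444/9216577643]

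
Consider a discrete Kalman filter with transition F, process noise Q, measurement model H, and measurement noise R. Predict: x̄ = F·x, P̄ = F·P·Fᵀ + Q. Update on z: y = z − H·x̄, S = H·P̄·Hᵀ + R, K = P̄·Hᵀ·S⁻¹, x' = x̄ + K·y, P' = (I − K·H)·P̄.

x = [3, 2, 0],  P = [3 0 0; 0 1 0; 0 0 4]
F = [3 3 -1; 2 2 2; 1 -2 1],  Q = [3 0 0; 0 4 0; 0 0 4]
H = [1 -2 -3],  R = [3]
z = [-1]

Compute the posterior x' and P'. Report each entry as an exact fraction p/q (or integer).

x' = [5819/387, 88/9, -151/129]
P' = [16445/387 172/9 179/129; 172/9 152/9 -14/3; 179/129 -14/3 161/43]

x̄ = F·x = [15, 10, -1]
P̄ = F·P·Fᵀ + Q = [43 16 -1; 16 36 10; -1 10 15]
y = z − H·x̄ = [1]
S = H·P̄·Hᵀ + R = [387]
K = P̄·Hᵀ·S⁻¹ = [14/387; -2/9; -22/129]
x' = x̄ + K·y = [5819/387, 88/9, -151/129]
P' = (I − K·H)·P̄ = [16445/387 172/9 179/129; 172/9 152/9 -14/3; 179/129 -14/3 161/43]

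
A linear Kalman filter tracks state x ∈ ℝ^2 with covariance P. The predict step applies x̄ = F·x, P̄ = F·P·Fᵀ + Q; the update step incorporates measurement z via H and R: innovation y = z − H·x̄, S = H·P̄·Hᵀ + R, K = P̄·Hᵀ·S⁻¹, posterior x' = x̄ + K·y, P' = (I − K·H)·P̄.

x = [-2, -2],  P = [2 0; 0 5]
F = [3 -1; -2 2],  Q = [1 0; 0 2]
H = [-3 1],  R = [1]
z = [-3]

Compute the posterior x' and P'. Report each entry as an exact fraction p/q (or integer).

x' = [-106/379, -1440/379]
P' = [260/379 686/379; 686/379 2154/379]

x̄ = F·x = [-4, 0]
P̄ = F·P·Fᵀ + Q = [24 -22; -22 30]
y = z − H·x̄ = [-15]
S = H·P̄·Hᵀ + R = [379]
K = P̄·Hᵀ·S⁻¹ = [-94/379; 96/379]
x' = x̄ + K·y = [-106/379, -1440/379]
P' = (I − K·H)·P̄ = [260/379 686/379; 686/379 2154/379]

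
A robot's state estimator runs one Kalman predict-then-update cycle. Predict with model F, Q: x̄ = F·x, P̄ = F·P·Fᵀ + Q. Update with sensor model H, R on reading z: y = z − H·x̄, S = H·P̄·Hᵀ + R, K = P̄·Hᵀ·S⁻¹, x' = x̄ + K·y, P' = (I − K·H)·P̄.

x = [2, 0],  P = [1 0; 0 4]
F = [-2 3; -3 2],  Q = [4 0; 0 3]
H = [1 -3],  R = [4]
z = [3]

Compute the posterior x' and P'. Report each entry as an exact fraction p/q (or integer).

x̄ = F·x = [-4, -6]
P̄ = F·P·Fᵀ + Q = [44 30; 30 28]
y = z − H·x̄ = [-11]
S = H·P̄·Hᵀ + R = [120]
K = P̄·Hᵀ·S⁻¹ = [-23/60; -9/20]
x' = x̄ + K·y = [13/60, -21/20]
P' = (I − K·H)·P̄ = [791/30 93/10; 93/10 37/10]

x' = [13/60, -21/20]
P' = [791/30 93/10; 93/10 37/10]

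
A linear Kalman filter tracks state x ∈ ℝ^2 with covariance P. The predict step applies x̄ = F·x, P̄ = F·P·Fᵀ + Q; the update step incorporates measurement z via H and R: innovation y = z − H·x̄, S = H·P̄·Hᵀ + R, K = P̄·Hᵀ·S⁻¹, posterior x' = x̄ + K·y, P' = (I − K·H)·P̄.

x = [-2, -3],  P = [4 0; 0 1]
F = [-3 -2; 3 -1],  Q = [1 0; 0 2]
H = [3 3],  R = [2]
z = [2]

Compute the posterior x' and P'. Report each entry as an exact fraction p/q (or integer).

x' = [159/22, -141/22]
P' = [4069/110 -811/22; -811/22 813/22]

x̄ = F·x = [12, -3]
P̄ = F·P·Fᵀ + Q = [41 -34; -34 39]
y = z − H·x̄ = [-25]
S = H·P̄·Hᵀ + R = [110]
K = P̄·Hᵀ·S⁻¹ = [21/110; 3/22]
x' = x̄ + K·y = [159/22, -141/22]
P' = (I − K·H)·P̄ = [4069/110 -811/22; -811/22 813/22]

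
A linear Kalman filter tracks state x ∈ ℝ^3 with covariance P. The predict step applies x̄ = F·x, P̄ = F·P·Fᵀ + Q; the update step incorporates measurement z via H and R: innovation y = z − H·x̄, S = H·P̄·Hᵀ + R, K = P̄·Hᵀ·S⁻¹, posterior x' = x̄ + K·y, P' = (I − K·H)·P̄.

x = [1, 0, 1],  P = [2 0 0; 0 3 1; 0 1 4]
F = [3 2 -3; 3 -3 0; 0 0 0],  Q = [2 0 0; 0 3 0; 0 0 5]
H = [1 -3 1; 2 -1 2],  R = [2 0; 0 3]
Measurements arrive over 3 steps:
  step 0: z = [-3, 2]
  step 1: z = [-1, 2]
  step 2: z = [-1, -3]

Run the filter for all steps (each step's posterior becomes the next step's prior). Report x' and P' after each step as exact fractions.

step 0: x' = [8378/5215, 3333/2086, 359/2086], P' = [28921/5215 492/1043 -4691/1043; 492/1043 129/298 75/2086; -4691/1043 75/2086 9565/2086]
step 1: x' = [7350363164/2778955999, 2025870897/2778955999, -3329745340/2778955999], P' = [14668952221/2778955999 1556337081/2778955999 -11567712490/2778955999; 1556337081/2778955999 1205356251/2778955999 -118858740/2778955999; -11567712490/2778955999 -118858740/2778955999 11669951620/2778955999]
step 2: x' = [-87226758556506/97814903091545, -17129845739703/97814903091545, -11974052407668/19562980618309], P' = [517156213021109/97814903091545 54818942461557/97814903091545 -81574952315278/19562980618309; 54818942461557/97814903091545 42381502155456/97814903091545 -853259656659/19562980618309; -81574952315278/19562980618309 -853259656659/19562980618309 82263113413225/19562980618309]

step 0: x̄ = F·x = [0, 3, 0]
step 0: P̄ = F·P·Fᵀ + Q = [56 9 0; 9 48 0; 0 0 5]
step 0: y = z − H·x̄ = [6, 5]
step 0: S = H·P̄·Hᵀ + R = [441 203; 203 259]
step 0: K = P̄·Hᵀ·S⁻¹ = [-957/5215 2824/5215; -825/2086 405/2086; -3/298 97/2086]
step 0: x' = x̄ + K·y = [8378/5215, 3333/2086, 359/2086]
step 0: P' = (I − K·H)·P̄ = [28921/5215 492/1043 -4691/1043; 492/1043 129/298 75/2086; -4691/1043 75/2086 9565/2086]
step 1: x̄ = F·x = [78213/10430, 39/1490, 0]
step 1: P̄ = F·P·Fᵀ + Q = [1888843/10430 904293/10430 0; 904293/10430 503943/10430 0; 0 0 5]
step 1: y = z − H·x̄ = [-43912/5215, -135293/10430]
step 1: S = H·P̄·Hᵀ + R = [535791/5215 -66874/745; -66874/745 4682033/10430]
step 1: K = P̄·Hᵀ·S⁻¹ = [-783885756/2778955999 1548714127/2778955999; -1089295206/2778955999 556533477/2778955999; 229407675/2778955999 107779000/2778955999]
step 1: x' = x̄ + K·y = [7350363164/2778955999, 2025870897/2778955999, -3329745340/2778955999]
step 1: P' = (I − K·H)·P̄ = [14668952221/2778955999 1556337081/2778955999 -11567712490/2778955999; 1556337081/2778955999 1205356251/2778955999 -118858740/2778955999; -11567712490/2778955999 -118858740/2778955999 11669951620/2778955999]
step 2: x̄ = F·x = [36092067306/2778955999, 15973476801/2778955999, 0]
step 2: P̄ = F·P·Fᵀ + Q = [475750646243/2778955999 223159104990/2778955999 0; 223159104990/2778955999 123191576787/2778955999 0; 0 0 5]
step 2: y = z − H·x̄ = [9049407098/2778955999, -64547525808/2778955999]
step 2: S = H·P̄·Hᵀ + R = [264972899379/2778955999 -213248152093/2778955999; -213248152093/2778955999 1197473729776/2778955999]
step 2: K = P̄·Hᵀ·S⁻¹ = [-27587687969976/97814903091545 54581320142627/97814903091545; -38295931144053/97814903091545 19574595400356/97814903091545; 1623970033962/19562980618309 743193950851/19562980618309]
step 2: x' = x̄ + K·y = [-87226758556506/97814903091545, -17129845739703/97814903091545, -11974052407668/19562980618309]
step 2: P' = (I − K·H)·P̄ = [517156213021109/97814903091545 54818942461557/97814903091545 -81574952315278/19562980618309; 54818942461557/97814903091545 42381502155456/97814903091545 -853259656659/19562980618309; -81574952315278/19562980618309 -853259656659/19562980618309 82263113413225/19562980618309]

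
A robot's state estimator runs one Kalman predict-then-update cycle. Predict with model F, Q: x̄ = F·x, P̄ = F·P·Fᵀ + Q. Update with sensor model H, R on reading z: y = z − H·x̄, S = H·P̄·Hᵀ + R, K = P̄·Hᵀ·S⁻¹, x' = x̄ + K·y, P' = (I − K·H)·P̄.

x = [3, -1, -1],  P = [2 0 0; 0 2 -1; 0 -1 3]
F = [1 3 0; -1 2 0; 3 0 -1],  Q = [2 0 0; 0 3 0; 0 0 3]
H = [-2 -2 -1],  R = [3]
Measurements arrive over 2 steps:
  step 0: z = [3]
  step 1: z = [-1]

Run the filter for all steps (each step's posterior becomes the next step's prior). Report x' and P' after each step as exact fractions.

step 0: x' = [-73/89, -487/89, 856/89], P' = [545/267 -132/89 -79/267; -132/89 569/89 -832/89; -79/267 -832/89 5252/267]
step 1: x' = [-37862/214433, 582027/214433, -928203/214433], P' = [393126/214433 -99465/214433 -425454/214433; -99465/214433 1661994/214433 -3003246/214433; -425454/214433 -3003246/214433 6930936/214433]

step 0: x̄ = F·x = [0, -5, 10]
step 0: P̄ = F·P·Fᵀ + Q = [22 10 9; 10 13 -4; 9 -4 24]
step 0: y = z − H·x̄ = [3]
step 0: S = H·P̄·Hᵀ + R = [267]
step 0: K = P̄·Hᵀ·S⁻¹ = [-73/267; -14/89; -34/267]
step 0: x' = x̄ + K·y = [-73/89, -487/89, 856/89]
step 0: P' = (I − K·H)·P̄ = [545/267 -132/89 -79/267; -132/89 569/89 -832/89; -79/267 -832/89 5252/267]
step 1: x̄ = F·x = [-1534/89, -901/89, -1075/89]
step 1: P̄ = F·P·Fᵀ + Q = [14066/267 10093/267 5638/267; 10093/267 9758/267 902/267; 5638/267 902/267 11432/267]
step 1: y = z − H·x̄ = [-6034/89]
step 1: S = H·P̄·Hᵀ + R = [214433/267]
step 1: K = P̄·Hᵀ·S⁻¹ = [-53956/214433; -40604/214433; -24512/214433]
step 1: x' = x̄ + K·y = [-37862/214433, 582027/214433, -928203/214433]
step 1: P' = (I − K·H)·P̄ = [393126/214433 -99465/214433 -425454/214433; -99465/214433 1661994/214433 -3003246/214433; -425454/214433 -3003246/214433 6930936/214433]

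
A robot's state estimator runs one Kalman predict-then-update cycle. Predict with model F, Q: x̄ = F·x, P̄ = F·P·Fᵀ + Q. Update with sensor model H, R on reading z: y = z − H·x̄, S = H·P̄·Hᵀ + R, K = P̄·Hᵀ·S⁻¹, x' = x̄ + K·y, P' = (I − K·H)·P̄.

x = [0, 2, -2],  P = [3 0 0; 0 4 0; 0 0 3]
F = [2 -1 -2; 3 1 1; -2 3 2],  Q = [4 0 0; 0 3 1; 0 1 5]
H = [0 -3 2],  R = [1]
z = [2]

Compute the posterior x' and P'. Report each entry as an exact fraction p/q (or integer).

x' = [226/97, 109/291, 455/291]
P' = [1568/97 -968/97 -1460/97; -968/97 9653/582 14425/582; -1460/97 14425/582 21701/582]

x̄ = F·x = [2, 0, 2]
P̄ = F·P·Fᵀ + Q = [32 8 -36; 8 37 1; -36 1 65]
y = z − H·x̄ = [-2]
S = H·P̄·Hᵀ + R = [582]
K = P̄·Hᵀ·S⁻¹ = [-16/97; -109/582; 127/582]
x' = x̄ + K·y = [226/97, 109/291, 455/291]
P' = (I − K·H)·P̄ = [1568/97 -968/97 -1460/97; -968/97 9653/582 14425/582; -1460/97 14425/582 21701/582]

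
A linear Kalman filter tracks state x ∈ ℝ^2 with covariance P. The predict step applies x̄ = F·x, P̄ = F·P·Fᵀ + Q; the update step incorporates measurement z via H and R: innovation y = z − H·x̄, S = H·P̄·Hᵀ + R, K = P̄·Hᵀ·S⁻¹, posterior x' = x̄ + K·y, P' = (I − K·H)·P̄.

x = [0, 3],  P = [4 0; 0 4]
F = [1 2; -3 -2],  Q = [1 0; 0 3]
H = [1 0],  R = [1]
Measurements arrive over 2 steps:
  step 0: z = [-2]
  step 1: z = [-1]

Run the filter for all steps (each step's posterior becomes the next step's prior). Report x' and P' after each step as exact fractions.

step 0: x' = [-18/11, 46/11], P' = [21/22 -14/11; -14/11 213/11]
step 1: x' = [-1487/1657, 6199/1657], P' = [1635/1657 -1543/1657; -1543/1657 14021/1657]

step 0: x̄ = F·x = [6, -6]
step 0: P̄ = F·P·Fᵀ + Q = [21 -28; -28 55]
step 0: y = z − H·x̄ = [-8]
step 0: S = H·P̄·Hᵀ + R = [22]
step 0: K = P̄·Hᵀ·S⁻¹ = [21/22; -14/11]
step 0: x' = x̄ + K·y = [-18/11, 46/11]
step 0: P' = (I − K·H)·P̄ = [21/22 -14/11; -14/11 213/11]
step 1: x̄ = F·x = [74/11, -38/11]
step 1: P̄ = F·P·Fᵀ + Q = [1635/22 -1543/22; -1543/22 1623/22]
step 1: y = z − H·x̄ = [-85/11]
step 1: S = H·P̄·Hᵀ + R = [1657/22]
step 1: K = P̄·Hᵀ·S⁻¹ = [1635/1657; -1543/1657]
step 1: x' = x̄ + K·y = [-1487/1657, 6199/1657]
step 1: P' = (I − K·H)·P̄ = [1635/1657 -1543/1657; -1543/1657 14021/1657]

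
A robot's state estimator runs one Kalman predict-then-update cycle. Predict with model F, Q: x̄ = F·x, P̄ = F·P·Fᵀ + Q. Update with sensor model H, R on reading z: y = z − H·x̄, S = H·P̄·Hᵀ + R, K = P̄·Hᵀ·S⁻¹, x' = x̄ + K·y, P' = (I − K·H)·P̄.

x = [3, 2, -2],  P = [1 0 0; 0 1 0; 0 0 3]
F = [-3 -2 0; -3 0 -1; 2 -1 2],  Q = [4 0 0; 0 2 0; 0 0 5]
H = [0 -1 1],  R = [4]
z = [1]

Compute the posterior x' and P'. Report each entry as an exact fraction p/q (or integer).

x̄ = F·x = [-13, -7, 0]
P̄ = F·P·Fᵀ + Q = [17 9 -4; 9 14 -12; -4 -12 22]
y = z − H·x̄ = [-6]
S = H·P̄·Hᵀ + R = [64]
K = P̄·Hᵀ·S⁻¹ = [-13/64; -13/32; 17/32]
x' = x̄ + K·y = [-377/32, -73/16, -51/16]
P' = (I − K·H)·P̄ = [919/64 119/32 93/32; 119/32 55/16 29/16; 93/32 29/16 63/16]

x' = [-377/32, -73/16, -51/16]
P' = [919/64 119/32 93/32; 119/32 55/16 29/16; 93/32 29/16 63/16]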